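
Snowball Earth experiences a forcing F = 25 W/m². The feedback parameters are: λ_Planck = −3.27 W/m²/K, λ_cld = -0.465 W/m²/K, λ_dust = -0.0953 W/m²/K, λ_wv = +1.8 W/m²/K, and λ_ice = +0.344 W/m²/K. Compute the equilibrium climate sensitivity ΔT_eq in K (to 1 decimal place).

14.8 K

Net feedback parameter λ = (−3.27) + (-0.465) + (-0.0953) + (+1.8) + (+0.344) = -1.6863 W/m²/K.
ΔT = −F/λ = −25/(-1.6863) = 14.8 K.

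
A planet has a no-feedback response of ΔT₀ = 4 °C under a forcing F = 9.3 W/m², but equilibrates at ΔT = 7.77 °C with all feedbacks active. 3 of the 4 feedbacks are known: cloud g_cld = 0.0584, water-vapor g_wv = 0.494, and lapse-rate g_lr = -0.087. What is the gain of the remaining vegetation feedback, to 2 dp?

0.02

Amplification A = ΔT/ΔT₀ = 7.77/4 = 1.942.
Total gain g = 1 − 1/A = 1 − 1/1.942 = 0.4851.
Known gains sum to 0.0584 + 0.494 − 0.087 = 0.4654.
g_veg = 0.4851 − 0.4654 = 0.02.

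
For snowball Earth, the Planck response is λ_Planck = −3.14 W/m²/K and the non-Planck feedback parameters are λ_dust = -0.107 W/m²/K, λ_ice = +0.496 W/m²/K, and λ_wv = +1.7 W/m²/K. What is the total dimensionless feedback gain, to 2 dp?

Convert to gains: g_dust = -0.107/3.14 = -0.03408; g_ice = 0.496/3.14 = 0.158; g_wv = 1.7/3.14 = 0.5414.
Total gain g = 0.66532.

0.67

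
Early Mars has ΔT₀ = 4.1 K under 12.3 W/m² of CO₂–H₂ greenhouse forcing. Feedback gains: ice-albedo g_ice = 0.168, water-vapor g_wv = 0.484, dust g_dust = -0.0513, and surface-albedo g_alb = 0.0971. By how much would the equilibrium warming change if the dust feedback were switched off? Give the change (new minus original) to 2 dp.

Original: g = 0.6978, ΔT = 4.1/(1−0.6978) = 13.5672 K.
Without dust: g' = 0.7491, ΔT' = 4.1/(1−0.7491) = 16.3412 K.
Change = 16.3412 − 13.5672 = 2.77 K.

2.77 K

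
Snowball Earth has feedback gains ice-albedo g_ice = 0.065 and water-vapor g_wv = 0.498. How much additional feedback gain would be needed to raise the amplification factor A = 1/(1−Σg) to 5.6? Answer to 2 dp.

Current total gain = 0.563.
Target gain for A = 5.6: g* = 1 − 1/5.6 = 0.8214.
Additional gain needed = 0.8214 − 0.563 = 0.26.

0.26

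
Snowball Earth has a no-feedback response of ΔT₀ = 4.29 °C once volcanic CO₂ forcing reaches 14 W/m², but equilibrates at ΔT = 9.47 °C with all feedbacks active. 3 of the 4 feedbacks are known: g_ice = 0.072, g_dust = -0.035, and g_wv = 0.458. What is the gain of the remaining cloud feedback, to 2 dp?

Amplification A = ΔT/ΔT₀ = 9.47/4.29 = 2.207.
Total gain g = 1 − 1/A = 1 − 1/2.207 = 0.5469.
Known gains sum to 0.072 − 0.035 + 0.458 = 0.495.
g_cld = 0.5469 − 0.495 = 0.05.

0.05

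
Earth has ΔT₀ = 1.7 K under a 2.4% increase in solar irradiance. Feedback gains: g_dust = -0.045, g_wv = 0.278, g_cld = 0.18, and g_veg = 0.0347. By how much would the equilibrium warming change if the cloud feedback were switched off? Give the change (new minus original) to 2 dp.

-0.76 K

Original: g = 0.4477, ΔT = 1.7/(1−0.4477) = 3.0780 K.
Without cloud: g' = 0.2677, ΔT' = 1.7/(1−0.2677) = 2.3215 K.
Change = 2.3215 − 3.0780 = -0.76 K.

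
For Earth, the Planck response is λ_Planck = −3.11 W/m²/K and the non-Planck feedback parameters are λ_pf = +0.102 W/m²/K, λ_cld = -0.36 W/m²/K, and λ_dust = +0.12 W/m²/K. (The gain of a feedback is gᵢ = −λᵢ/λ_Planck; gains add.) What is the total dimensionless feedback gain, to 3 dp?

Convert to gains: g_pf = 0.102/3.11 = 0.0328; g_cld = -0.36/3.11 = -0.1158; g_dust = 0.12/3.11 = 0.03859.
Total gain g = -0.04441.

-0.044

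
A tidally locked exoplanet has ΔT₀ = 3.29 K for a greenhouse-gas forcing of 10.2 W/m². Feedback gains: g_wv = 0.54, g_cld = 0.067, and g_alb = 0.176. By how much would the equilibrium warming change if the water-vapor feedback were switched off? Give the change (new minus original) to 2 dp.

Original: g = 0.783, ΔT = 3.29/(1−0.783) = 15.1613 K.
Without water-vapor: g' = 0.243, ΔT' = 3.29/(1−0.243) = 4.3461 K.
Change = 4.3461 − 15.1613 = -10.82 K.

-10.82 K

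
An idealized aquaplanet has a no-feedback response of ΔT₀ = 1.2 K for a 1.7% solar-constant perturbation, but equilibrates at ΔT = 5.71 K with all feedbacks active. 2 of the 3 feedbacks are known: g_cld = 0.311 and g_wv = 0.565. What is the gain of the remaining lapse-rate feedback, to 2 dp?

Amplification A = ΔT/ΔT₀ = 5.71/1.2 = 4.758.
Total gain g = 1 − 1/A = 1 − 1/4.758 = 0.7898.
Known gains sum to 0.311 + 0.565 = 0.876.
g_lr = 0.7898 − 0.876 = -0.09.

-0.09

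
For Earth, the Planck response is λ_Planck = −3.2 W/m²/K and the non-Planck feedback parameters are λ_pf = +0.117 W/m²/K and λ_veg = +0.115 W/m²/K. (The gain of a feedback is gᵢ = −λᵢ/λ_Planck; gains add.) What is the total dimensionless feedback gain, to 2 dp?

Convert to gains: g_pf = 0.117/3.2 = 0.03656; g_veg = 0.115/3.2 = 0.03594.
Total gain g = 0.0725.

0.07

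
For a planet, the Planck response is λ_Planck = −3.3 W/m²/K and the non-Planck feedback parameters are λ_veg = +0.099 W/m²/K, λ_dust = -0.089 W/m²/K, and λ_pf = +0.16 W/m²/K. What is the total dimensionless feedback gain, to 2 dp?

0.05

Convert to gains: g_veg = 0.099/3.3 = 0.03; g_dust = -0.089/3.3 = -0.02697; g_pf = 0.16/3.3 = 0.04848.
Total gain g = 0.05151.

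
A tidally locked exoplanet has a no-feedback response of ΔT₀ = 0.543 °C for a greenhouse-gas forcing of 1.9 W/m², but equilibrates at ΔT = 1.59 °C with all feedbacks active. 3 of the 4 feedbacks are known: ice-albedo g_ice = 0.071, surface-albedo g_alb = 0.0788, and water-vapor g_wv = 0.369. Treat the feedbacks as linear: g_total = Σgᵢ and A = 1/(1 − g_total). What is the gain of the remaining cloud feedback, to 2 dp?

Amplification A = ΔT/ΔT₀ = 1.59/0.543 = 2.928.
Total gain g = 1 − 1/A = 1 − 1/2.928 = 0.6585.
Known gains sum to 0.071 + 0.0788 + 0.369 = 0.5188.
g_cld = 0.6585 − 0.5188 = 0.14.

0.14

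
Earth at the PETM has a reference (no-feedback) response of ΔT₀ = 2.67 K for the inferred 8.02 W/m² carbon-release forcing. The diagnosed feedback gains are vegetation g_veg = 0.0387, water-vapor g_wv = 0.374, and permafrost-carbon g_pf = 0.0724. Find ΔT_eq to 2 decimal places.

5.19 K

Total gain g = 0.0387 + 0.374 + 0.0724 = 0.4851.
Amplification A = 1/(1 − 0.4851) = 1.942.
ΔT = 2.67 × 1.942 = 5.19 K.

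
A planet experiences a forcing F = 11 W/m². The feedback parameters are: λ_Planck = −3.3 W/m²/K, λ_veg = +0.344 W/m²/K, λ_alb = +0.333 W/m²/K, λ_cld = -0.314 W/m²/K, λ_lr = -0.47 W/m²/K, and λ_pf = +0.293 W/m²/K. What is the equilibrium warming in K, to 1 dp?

Net feedback parameter λ = (−3.3) + (+0.344) + (+0.333) + (-0.314) + (-0.47) + (+0.293) = -3.114 W/m²/K.
ΔT = −F/λ = −11/(-3.114) = 3.5 K.

3.5 K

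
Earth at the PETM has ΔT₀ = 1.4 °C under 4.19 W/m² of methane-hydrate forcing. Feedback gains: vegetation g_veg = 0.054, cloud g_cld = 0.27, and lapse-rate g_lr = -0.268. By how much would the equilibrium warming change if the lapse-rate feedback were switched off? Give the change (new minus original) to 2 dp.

0.59 °C

Original: g = 0.056, ΔT = 1.4/(1−0.056) = 1.4831 °C.
Without lapse-rate: g' = 0.324, ΔT' = 1.4/(1−0.324) = 2.0710 °C.
Change = 2.0710 − 1.4831 = 0.59 °C.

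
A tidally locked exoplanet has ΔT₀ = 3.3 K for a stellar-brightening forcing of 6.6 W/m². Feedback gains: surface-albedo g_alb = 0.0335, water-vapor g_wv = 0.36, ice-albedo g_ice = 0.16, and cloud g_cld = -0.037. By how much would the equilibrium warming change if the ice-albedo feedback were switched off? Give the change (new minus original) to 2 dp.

Original: g = 0.5165, ΔT = 3.3/(1−0.5165) = 6.8252 K.
Without ice-albedo: g' = 0.3565, ΔT' = 3.3/(1−0.3565) = 5.1282 K.
Change = 5.1282 − 6.8252 = -1.70 K.

-1.70 K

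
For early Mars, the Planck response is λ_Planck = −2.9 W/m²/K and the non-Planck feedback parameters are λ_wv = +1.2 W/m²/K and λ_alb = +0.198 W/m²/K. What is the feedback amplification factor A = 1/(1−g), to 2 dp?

1.93

Convert to gains: g_wv = 1.2/2.9 = 0.4138; g_alb = 0.198/2.9 = 0.06828.
Total gain g = 0.48208.
A = 1/(1 − 0.48208) = 1.93.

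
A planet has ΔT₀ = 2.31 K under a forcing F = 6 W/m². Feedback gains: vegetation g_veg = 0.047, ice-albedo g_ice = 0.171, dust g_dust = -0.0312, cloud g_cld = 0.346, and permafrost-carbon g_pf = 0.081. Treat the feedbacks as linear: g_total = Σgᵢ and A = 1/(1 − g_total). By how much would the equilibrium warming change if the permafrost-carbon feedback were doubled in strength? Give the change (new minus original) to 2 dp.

1.59 K

Original: g = 0.6138, ΔT = 2.31/(1−0.6138) = 5.9814 K.
With doubled permafrost-carbon: g' = 0.6948, ΔT' = 2.31/(1−0.6948) = 7.5688 K.
Change = 7.5688 − 5.9814 = 1.59 K.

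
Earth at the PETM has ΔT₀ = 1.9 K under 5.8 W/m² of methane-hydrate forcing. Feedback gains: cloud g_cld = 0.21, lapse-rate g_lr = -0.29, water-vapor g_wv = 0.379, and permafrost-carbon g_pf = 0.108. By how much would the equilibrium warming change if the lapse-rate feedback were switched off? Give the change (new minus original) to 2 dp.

3.07 K

Original: g = 0.407, ΔT = 1.9/(1−0.407) = 3.2040 K.
Without lapse-rate: g' = 0.697, ΔT' = 1.9/(1−0.697) = 6.2706 K.
Change = 6.2706 − 3.2040 = 3.07 K.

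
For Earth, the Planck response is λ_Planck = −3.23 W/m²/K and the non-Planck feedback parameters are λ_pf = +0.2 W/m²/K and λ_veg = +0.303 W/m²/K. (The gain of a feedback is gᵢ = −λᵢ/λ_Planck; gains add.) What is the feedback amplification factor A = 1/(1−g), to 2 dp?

1.18

Convert to gains: g_pf = 0.2/3.23 = 0.06192; g_veg = 0.303/3.23 = 0.09381.
Total gain g = 0.15573.
A = 1/(1 − 0.15573) = 1.18.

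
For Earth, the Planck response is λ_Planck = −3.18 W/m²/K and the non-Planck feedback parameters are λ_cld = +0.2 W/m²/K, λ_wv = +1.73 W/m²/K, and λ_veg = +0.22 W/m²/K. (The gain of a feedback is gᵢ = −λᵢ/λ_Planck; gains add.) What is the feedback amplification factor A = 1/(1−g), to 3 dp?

Convert to gains: g_cld = 0.2/3.18 = 0.06289; g_wv = 1.73/3.18 = 0.544; g_veg = 0.22/3.18 = 0.06918.
Total gain g = 0.67607.
A = 1/(1 − 0.67607) = 3.087.

3.087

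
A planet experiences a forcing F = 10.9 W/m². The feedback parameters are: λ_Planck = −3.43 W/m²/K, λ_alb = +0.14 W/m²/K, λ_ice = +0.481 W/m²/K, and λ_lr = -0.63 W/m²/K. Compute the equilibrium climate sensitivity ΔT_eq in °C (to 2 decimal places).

3.17 °C

Net feedback parameter λ = (−3.43) + (+0.14) + (+0.481) + (-0.63) = -3.439 W/m²/K.
ΔT = −F/λ = −10.9/(-3.439) = 3.17 °C.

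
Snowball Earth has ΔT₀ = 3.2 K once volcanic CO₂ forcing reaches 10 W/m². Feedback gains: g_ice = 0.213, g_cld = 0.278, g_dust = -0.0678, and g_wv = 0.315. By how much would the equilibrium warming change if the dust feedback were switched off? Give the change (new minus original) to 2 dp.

4.27 K

Original: g = 0.7382, ΔT = 3.2/(1−0.7382) = 12.2231 K.
Without dust: g' = 0.806, ΔT' = 3.2/(1−0.806) = 16.4948 K.
Change = 16.4948 − 12.2231 = 4.27 K.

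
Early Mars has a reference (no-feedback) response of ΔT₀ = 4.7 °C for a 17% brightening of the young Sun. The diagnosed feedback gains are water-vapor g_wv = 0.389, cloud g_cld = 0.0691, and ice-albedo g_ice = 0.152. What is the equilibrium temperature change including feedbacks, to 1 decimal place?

Total gain g = 0.389 + 0.0691 + 0.152 = 0.6101.
Amplification A = 1/(1 − 0.6101) = 2.565.
ΔT = 4.7 × 2.565 = 12.1 °C.

12.1 °C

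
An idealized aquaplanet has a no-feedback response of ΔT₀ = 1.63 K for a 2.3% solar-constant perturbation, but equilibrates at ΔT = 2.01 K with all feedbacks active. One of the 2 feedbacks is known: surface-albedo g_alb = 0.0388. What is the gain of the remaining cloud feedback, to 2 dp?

0.15

Amplification A = ΔT/ΔT₀ = 2.01/1.63 = 1.233.
Total gain g = 1 − 1/A = 1 − 1/1.233 = 0.189.
The known gain is 0.0388.
g_cld = 0.189 − 0.0388 = 0.15.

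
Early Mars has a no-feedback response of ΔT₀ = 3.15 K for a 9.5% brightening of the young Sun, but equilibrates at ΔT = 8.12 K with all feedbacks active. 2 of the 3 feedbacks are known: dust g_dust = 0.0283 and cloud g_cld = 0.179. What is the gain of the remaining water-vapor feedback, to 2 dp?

0.40

Amplification A = ΔT/ΔT₀ = 8.12/3.15 = 2.578.
Total gain g = 1 − 1/A = 1 − 1/2.578 = 0.6121.
Known gains sum to 0.0283 + 0.179 = 0.2073.
g_wv = 0.6121 − 0.2073 = 0.40.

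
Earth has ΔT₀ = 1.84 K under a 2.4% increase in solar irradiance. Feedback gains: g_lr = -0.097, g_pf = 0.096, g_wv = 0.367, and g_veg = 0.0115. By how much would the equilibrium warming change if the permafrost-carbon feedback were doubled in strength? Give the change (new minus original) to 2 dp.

Original: g = 0.3775, ΔT = 1.84/(1−0.3775) = 2.9558 K.
With doubled permafrost-carbon: g' = 0.4735, ΔT' = 1.84/(1−0.4735) = 3.4948 K.
Change = 3.4948 − 2.9558 = 0.54 K.

0.54 K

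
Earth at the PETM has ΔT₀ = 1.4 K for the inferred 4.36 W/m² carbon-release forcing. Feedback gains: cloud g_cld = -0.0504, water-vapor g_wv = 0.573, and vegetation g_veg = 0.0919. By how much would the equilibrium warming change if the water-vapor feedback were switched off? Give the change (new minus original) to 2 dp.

Original: g = 0.6145, ΔT = 1.4/(1−0.6145) = 3.6316 K.
Without water-vapor: g' = 0.0415, ΔT' = 1.4/(1−0.0415) = 1.4606 K.
Change = 1.4606 − 3.6316 = -2.17 K.

-2.17 K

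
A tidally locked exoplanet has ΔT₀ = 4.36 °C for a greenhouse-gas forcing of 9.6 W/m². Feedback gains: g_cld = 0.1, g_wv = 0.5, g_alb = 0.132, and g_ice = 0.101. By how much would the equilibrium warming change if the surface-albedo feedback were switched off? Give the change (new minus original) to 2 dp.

Original: g = 0.833, ΔT = 4.36/(1−0.833) = 26.1078 °C.
Without surface-albedo: g' = 0.701, ΔT' = 4.36/(1−0.701) = 14.5819 °C.
Change = 14.5819 − 26.1078 = -11.53 °C.

-11.53 °C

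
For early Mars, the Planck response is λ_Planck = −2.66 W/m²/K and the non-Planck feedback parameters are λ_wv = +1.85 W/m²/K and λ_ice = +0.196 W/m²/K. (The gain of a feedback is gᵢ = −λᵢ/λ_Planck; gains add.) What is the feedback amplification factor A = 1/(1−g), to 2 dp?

Convert to gains: g_wv = 1.85/2.66 = 0.6955; g_ice = 0.196/2.66 = 0.07368.
Total gain g = 0.76918.
A = 1/(1 − 0.76918) = 4.33.

4.33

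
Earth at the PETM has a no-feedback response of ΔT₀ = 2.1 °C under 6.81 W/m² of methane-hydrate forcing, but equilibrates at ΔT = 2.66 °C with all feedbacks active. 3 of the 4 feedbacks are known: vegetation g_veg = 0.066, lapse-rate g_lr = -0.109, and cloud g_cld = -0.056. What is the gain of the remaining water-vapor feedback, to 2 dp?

Amplification A = ΔT/ΔT₀ = 2.66/2.1 = 1.267.
Total gain g = 1 − 1/A = 1 − 1/1.267 = 0.2107.
Known gains sum to 0.066 − 0.109 − 0.056 = -0.099.
g_wv = 0.2107 + 0.099 = 0.31.

0.31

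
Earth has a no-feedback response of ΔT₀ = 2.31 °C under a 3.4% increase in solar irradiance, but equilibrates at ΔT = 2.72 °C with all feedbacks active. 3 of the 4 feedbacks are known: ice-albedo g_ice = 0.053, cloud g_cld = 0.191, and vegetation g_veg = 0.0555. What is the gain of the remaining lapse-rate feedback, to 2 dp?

-0.15

Amplification A = ΔT/ΔT₀ = 2.72/2.31 = 1.177.
Total gain g = 1 − 1/A = 1 − 1/1.177 = 0.1504.
Known gains sum to 0.053 + 0.191 + 0.0555 = 0.2995.
g_lr = 0.1504 − 0.2995 = -0.15.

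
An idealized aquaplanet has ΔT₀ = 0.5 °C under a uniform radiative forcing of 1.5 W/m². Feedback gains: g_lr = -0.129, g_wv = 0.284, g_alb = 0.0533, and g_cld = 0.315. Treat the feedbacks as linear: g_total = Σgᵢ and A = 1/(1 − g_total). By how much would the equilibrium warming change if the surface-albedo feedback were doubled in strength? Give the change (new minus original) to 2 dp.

Original: g = 0.5233, ΔT = 0.5/(1−0.5233) = 1.0489 °C.
With doubled surface-albedo: g' = 0.5766, ΔT' = 0.5/(1−0.5766) = 1.1809 °C.
Change = 1.1809 − 1.0489 = 0.13 °C.

0.13 °C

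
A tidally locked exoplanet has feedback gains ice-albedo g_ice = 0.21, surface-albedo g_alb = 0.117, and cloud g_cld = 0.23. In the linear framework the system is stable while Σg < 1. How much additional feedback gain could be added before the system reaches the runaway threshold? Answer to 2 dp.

Current total gain = 0.21 + 0.117 + 0.23 = 0.557.
Margin to runaway = 1 − 0.557 = 0.44.

0.44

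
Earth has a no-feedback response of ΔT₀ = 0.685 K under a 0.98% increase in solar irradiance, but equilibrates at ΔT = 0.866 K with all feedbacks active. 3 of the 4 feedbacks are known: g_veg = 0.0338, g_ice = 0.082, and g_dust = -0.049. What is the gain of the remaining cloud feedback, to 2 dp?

0.14

Amplification A = ΔT/ΔT₀ = 0.866/0.685 = 1.264.
Total gain g = 1 − 1/A = 1 − 1/1.264 = 0.2089.
Known gains sum to 0.0338 + 0.082 − 0.049 = 0.0668.
g_cld = 0.2089 − 0.0668 = 0.14.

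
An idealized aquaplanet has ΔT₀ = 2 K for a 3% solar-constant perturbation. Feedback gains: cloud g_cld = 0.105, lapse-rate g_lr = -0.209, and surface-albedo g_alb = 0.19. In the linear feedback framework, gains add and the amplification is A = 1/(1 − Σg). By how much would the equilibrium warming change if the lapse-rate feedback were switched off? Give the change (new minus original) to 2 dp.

Original: g = 0.086, ΔT = 2/(1−0.086) = 2.1882 K.
Without lapse-rate: g' = 0.295, ΔT' = 2/(1−0.295) = 2.8369 K.
Change = 2.8369 − 2.1882 = 0.65 K.

0.65 K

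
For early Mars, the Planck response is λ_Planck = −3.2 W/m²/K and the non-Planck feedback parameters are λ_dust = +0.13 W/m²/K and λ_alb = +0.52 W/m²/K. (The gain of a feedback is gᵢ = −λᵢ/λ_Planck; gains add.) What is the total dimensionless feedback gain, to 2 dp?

Convert to gains: g_dust = 0.13/3.2 = 0.04063; g_alb = 0.52/3.2 = 0.1625.
Total gain g = 0.20313.

0.20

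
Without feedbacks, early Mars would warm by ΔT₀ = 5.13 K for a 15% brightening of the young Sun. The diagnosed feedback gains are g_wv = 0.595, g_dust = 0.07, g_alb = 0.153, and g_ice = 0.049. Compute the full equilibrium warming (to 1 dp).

38.6 K

Total gain g = 0.595 + 0.07 + 0.153 + 0.049 = 0.867.
Amplification A = 1/(1 − 0.867) = 7.519.
ΔT = 5.13 × 7.519 = 38.6 K.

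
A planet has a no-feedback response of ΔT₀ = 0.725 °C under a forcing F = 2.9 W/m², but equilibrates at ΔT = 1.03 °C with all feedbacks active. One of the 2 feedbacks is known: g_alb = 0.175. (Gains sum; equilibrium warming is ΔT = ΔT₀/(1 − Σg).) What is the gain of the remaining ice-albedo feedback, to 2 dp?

0.12

Amplification A = ΔT/ΔT₀ = 1.03/0.725 = 1.421.
Total gain g = 1 − 1/A = 1 − 1/1.421 = 0.2963.
The known gain is 0.175.
g_ice = 0.2963 − 0.175 = 0.12.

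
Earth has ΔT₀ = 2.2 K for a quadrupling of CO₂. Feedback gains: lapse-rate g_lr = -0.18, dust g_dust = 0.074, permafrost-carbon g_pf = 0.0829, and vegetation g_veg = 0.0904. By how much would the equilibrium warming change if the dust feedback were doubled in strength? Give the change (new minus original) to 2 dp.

Original: g = 0.0673, ΔT = 2.2/(1−0.0673) = 2.3587 K.
With doubled dust: g' = 0.1413, ΔT' = 2.2/(1−0.1413) = 2.5620 K.
Change = 2.5620 − 2.3587 = 0.20 K.

0.20 K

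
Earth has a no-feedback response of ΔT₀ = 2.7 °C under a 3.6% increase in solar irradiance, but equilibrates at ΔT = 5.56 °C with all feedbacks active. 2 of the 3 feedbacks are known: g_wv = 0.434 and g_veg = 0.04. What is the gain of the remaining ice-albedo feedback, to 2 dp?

0.04

Amplification A = ΔT/ΔT₀ = 5.56/2.7 = 2.059.
Total gain g = 1 − 1/A = 1 − 1/2.059 = 0.5143.
Known gains sum to 0.434 + 0.04 = 0.474.
g_ice = 0.5143 − 0.474 = 0.04.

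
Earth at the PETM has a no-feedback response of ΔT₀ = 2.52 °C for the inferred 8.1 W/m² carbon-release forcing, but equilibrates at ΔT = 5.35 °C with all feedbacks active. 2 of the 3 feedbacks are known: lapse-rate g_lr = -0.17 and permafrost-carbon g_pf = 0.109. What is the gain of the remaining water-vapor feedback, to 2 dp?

0.59

Amplification A = ΔT/ΔT₀ = 5.35/2.52 = 2.123.
Total gain g = 1 − 1/A = 1 − 1/2.123 = 0.529.
Known gains sum to -0.17 + 0.109 = -0.061.
g_wv = 0.529 + 0.061 = 0.59.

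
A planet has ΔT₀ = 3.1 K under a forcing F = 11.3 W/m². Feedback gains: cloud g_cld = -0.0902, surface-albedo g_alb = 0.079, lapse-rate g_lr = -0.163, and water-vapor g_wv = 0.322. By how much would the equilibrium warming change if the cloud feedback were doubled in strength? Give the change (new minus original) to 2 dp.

Original: g = 0.1478, ΔT = 3.1/(1−0.1478) = 3.6376 K.
With doubled cloud: g' = 0.0576, ΔT' = 3.1/(1−0.0576) = 3.2895 K.
Change = 3.2895 − 3.6376 = -0.35 K.

-0.35 K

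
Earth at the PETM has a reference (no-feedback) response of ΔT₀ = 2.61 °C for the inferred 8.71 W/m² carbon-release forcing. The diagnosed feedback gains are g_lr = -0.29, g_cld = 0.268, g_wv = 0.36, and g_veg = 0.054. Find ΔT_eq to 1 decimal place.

4.3 °C

Total gain g = -0.29 + 0.268 + 0.36 + 0.054 = 0.392.
Amplification A = 1/(1 − 0.392) = 1.645.
ΔT = 2.61 × 1.645 = 4.3 °C.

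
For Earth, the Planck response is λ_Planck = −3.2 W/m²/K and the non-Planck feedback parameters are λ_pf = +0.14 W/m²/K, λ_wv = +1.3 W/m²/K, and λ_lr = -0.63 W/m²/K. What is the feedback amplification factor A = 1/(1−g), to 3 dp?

1.339

Convert to gains: g_pf = 0.14/3.2 = 0.04375; g_wv = 1.3/3.2 = 0.4062; g_lr = -0.63/3.2 = -0.1969.
Total gain g = 0.25305.
A = 1/(1 − 0.25305) = 1.339.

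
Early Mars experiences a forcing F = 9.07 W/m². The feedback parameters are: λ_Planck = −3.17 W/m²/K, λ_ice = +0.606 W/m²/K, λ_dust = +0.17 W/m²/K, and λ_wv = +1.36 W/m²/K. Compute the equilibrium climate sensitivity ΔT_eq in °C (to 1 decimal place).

Net feedback parameter λ = (−3.17) + (+0.606) + (+0.17) + (+1.36) = -1.034 W/m²/K.
ΔT = −F/λ = −9.07/(-1.034) = 8.8 °C.

8.8 °C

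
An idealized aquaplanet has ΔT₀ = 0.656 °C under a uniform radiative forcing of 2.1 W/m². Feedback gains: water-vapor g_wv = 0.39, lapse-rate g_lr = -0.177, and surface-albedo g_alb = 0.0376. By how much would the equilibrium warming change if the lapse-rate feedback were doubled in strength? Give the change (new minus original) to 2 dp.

Original: g = 0.2506, ΔT = 0.656/(1−0.2506) = 0.8754 °C.
With doubled lapse-rate: g' = 0.0736, ΔT' = 0.656/(1−0.0736) = 0.7081 °C.
Change = 0.7081 − 0.8754 = -0.17 °C.

-0.17 °C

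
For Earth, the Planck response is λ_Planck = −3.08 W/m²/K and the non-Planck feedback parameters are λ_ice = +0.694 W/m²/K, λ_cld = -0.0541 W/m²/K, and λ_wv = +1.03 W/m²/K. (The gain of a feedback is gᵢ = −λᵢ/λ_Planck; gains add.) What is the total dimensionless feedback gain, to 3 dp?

0.542

Convert to gains: g_ice = 0.694/3.08 = 0.2253; g_cld = -0.0541/3.08 = -0.01756; g_wv = 1.03/3.08 = 0.3344.
Total gain g = 0.54214.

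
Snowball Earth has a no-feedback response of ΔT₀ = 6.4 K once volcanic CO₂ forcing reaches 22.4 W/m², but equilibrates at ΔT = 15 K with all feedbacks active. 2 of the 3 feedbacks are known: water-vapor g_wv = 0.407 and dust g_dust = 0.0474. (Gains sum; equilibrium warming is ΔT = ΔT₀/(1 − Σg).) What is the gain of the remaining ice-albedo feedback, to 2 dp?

Amplification A = ΔT/ΔT₀ = 15/6.4 = 2.344.
Total gain g = 1 − 1/A = 1 − 1/2.344 = 0.5734.
Known gains sum to 0.407 + 0.0474 = 0.4544.
g_ice = 0.5734 − 0.4544 = 0.12.

0.12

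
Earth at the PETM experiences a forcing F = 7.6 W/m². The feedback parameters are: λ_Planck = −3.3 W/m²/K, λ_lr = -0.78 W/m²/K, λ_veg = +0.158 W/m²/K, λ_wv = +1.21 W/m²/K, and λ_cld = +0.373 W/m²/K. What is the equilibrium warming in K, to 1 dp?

3.2 K

Net feedback parameter λ = (−3.3) + (-0.78) + (+0.158) + (+1.21) + (+0.373) = -2.339 W/m²/K.
ΔT = −F/λ = −7.6/(-2.339) = 3.2 K.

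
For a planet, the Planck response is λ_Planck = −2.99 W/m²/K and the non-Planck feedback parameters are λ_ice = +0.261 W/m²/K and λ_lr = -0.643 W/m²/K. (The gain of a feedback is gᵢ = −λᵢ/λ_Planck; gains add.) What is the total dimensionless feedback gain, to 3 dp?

-0.128

Convert to gains: g_ice = 0.261/2.99 = 0.08729; g_lr = -0.643/2.99 = -0.2151.
Total gain g = -0.12781.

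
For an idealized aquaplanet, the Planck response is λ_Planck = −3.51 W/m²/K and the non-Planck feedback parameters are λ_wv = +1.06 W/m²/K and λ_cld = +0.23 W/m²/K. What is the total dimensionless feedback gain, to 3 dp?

0.368

Convert to gains: g_wv = 1.06/3.51 = 0.302; g_cld = 0.23/3.51 = 0.06553.
Total gain g = 0.36753.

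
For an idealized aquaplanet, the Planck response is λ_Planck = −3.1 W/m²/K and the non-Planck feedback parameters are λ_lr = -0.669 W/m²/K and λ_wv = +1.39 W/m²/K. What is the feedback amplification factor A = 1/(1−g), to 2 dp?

1.30

Convert to gains: g_lr = -0.669/3.1 = -0.2158; g_wv = 1.39/3.1 = 0.4484.
Total gain g = 0.2326.
A = 1/(1 − 0.2326) = 1.30.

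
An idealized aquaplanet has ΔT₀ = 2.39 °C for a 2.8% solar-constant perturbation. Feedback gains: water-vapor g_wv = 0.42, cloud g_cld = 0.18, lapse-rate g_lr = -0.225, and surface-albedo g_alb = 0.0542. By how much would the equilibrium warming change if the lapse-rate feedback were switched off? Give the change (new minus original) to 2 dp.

Original: g = 0.4292, ΔT = 2.39/(1−0.4292) = 4.1871 °C.
Without lapse-rate: g' = 0.6542, ΔT' = 2.39/(1−0.6542) = 6.9115 °C.
Change = 6.9115 − 4.1871 = 2.72 °C.

2.72 °C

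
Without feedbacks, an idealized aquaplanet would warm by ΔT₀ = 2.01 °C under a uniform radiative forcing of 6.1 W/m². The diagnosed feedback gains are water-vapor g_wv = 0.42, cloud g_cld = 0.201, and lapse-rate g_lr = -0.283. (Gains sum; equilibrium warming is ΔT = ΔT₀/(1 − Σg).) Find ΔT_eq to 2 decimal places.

3.04 °C

Total gain g = 0.42 + 0.201 − 0.283 = 0.338.
Amplification A = 1/(1 − 0.338) = 1.511.
ΔT = 2.01 × 1.511 = 3.04 °C.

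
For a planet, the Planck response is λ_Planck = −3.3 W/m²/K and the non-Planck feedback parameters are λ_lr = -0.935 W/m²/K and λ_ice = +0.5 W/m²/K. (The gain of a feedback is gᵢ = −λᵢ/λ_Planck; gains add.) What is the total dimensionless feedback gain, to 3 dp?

-0.132

Convert to gains: g_lr = -0.935/3.3 = -0.2833; g_ice = 0.5/3.3 = 0.1515.
Total gain g = -0.1318.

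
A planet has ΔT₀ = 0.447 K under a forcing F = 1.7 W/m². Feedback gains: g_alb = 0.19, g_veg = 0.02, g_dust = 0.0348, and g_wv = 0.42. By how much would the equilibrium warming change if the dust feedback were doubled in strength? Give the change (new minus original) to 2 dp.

Original: g = 0.6648, ΔT = 0.447/(1−0.6648) = 1.3335 K.
With doubled dust: g' = 0.6996, ΔT' = 0.447/(1−0.6996) = 1.4880 K.
Change = 1.4880 − 1.3335 = 0.15 K.

0.15 K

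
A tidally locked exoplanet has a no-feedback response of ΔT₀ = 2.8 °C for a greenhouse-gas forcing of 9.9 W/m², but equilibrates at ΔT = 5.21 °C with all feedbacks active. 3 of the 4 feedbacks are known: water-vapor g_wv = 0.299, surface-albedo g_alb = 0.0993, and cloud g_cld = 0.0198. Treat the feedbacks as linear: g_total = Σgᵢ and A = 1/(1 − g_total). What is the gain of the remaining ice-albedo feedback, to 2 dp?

0.04

Amplification A = ΔT/ΔT₀ = 5.21/2.8 = 1.861.
Total gain g = 1 − 1/A = 1 − 1/1.861 = 0.4627.
Known gains sum to 0.299 + 0.0993 + 0.0198 = 0.4181.
g_ice = 0.4627 − 0.4181 = 0.04.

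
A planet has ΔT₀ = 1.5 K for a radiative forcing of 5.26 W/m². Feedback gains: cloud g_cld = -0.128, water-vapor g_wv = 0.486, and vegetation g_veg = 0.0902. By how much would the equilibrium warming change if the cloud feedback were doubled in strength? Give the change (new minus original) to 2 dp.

-0.51 K

Original: g = 0.4482, ΔT = 1.5/(1−0.4482) = 2.7184 K.
With doubled cloud: g' = 0.3202, ΔT' = 1.5/(1−0.3202) = 2.2065 K.
Change = 2.2065 − 2.7184 = -0.51 K.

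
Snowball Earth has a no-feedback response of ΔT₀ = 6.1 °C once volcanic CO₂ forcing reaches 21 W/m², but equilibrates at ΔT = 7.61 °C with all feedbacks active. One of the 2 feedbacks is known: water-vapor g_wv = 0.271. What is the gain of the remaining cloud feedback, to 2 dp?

-0.07

Amplification A = ΔT/ΔT₀ = 7.61/6.1 = 1.248.
Total gain g = 1 − 1/A = 1 − 1/1.248 = 0.1987.
The known gain is 0.271.
g_cld = 0.1987 − 0.271 = -0.07.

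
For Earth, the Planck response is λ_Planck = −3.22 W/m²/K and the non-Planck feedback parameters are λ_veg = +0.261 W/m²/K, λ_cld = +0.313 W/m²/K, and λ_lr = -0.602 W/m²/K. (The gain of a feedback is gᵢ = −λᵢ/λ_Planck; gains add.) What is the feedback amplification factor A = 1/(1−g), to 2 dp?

Convert to gains: g_veg = 0.261/3.22 = 0.08106; g_cld = 0.313/3.22 = 0.0972; g_lr = -0.602/3.22 = -0.187.
Total gain g = -0.00874.
A = 1/(1 + 0.00874) = 0.99.

0.99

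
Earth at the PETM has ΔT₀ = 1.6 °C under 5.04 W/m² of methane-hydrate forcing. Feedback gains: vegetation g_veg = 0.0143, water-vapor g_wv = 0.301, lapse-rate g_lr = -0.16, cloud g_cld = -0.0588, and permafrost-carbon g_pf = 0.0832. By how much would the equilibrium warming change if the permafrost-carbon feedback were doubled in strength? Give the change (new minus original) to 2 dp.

0.22 °C

Original: g = 0.1797, ΔT = 1.6/(1−0.1797) = 1.9505 °C.
With doubled permafrost-carbon: g' = 0.2629, ΔT' = 1.6/(1−0.2629) = 2.1707 °C.
Change = 2.1707 − 1.9505 = 0.22 °C.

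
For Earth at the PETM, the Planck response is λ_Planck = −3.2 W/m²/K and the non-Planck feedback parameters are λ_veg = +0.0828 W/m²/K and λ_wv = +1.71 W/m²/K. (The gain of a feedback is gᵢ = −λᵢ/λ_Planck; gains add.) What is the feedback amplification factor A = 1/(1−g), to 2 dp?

2.27

Convert to gains: g_veg = 0.0828/3.2 = 0.02587; g_wv = 1.71/3.2 = 0.5344.
Total gain g = 0.56027.
A = 1/(1 − 0.56027) = 2.27.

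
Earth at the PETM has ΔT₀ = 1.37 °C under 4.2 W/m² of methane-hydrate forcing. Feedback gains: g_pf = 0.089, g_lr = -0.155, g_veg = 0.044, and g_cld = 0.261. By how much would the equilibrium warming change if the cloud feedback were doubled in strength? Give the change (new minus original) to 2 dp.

0.94 °C

Original: g = 0.239, ΔT = 1.37/(1−0.239) = 1.8003 °C.
With doubled cloud: g' = 0.5, ΔT' = 1.37/(1−0.5) = 2.7400 °C.
Change = 2.7400 − 1.8003 = 0.94 °C.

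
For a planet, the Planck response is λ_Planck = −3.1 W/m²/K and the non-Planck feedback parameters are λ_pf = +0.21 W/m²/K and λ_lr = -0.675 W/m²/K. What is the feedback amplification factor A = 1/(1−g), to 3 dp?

Convert to gains: g_pf = 0.21/3.1 = 0.06774; g_lr = -0.675/3.1 = -0.2177.
Total gain g = -0.14996.
A = 1/(1 + 0.14996) = 0.870.

0.870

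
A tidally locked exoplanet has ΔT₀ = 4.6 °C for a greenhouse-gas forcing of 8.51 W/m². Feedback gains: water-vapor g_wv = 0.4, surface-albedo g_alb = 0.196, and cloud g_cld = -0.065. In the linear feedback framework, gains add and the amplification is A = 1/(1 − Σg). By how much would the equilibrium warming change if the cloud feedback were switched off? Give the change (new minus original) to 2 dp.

1.58 °C

Original: g = 0.531, ΔT = 4.6/(1−0.531) = 9.8081 °C.
Without cloud: g' = 0.596, ΔT' = 4.6/(1−0.596) = 11.3861 °C.
Change = 11.3861 − 9.8081 = 1.58 °C.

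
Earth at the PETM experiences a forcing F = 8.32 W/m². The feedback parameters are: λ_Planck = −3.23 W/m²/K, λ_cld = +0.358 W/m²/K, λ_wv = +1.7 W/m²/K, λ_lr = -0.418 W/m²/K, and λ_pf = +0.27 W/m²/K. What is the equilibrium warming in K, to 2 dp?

Net feedback parameter λ = (−3.23) + (+0.358) + (+1.7) + (-0.418) + (+0.27) = -1.32 W/m²/K.
ΔT = −F/λ = −8.32/(-1.32) = 6.30 K.

6.30 K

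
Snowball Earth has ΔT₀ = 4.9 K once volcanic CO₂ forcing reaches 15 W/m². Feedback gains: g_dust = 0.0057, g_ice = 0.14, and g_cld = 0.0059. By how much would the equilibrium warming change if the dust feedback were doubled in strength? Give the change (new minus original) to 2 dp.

0.04 K

Original: g = 0.1516, ΔT = 4.9/(1−0.1516) = 5.7756 K.
With doubled dust: g' = 0.1573, ΔT' = 4.9/(1−0.1573) = 5.8146 K.
Change = 5.8146 − 5.7756 = 0.04 K.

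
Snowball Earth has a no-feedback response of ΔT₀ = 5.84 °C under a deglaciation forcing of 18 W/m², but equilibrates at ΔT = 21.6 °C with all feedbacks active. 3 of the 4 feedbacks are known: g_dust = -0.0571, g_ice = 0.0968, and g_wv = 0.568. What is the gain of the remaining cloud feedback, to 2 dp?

Amplification A = ΔT/ΔT₀ = 21.6/5.84 = 3.699.
Total gain g = 1 − 1/A = 1 − 1/3.699 = 0.7297.
Known gains sum to -0.0571 + 0.0968 + 0.568 = 0.6077.
g_cld = 0.7297 − 0.6077 = 0.12.

0.12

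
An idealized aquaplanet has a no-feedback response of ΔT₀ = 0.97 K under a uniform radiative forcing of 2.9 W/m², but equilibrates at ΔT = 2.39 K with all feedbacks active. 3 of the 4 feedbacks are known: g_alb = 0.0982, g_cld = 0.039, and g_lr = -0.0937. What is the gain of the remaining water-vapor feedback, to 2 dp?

0.55

Amplification A = ΔT/ΔT₀ = 2.39/0.97 = 2.464.
Total gain g = 1 − 1/A = 1 − 1/2.464 = 0.5942.
Known gains sum to 0.0982 + 0.039 − 0.0937 = 0.0435.
g_wv = 0.5942 − 0.0435 = 0.55.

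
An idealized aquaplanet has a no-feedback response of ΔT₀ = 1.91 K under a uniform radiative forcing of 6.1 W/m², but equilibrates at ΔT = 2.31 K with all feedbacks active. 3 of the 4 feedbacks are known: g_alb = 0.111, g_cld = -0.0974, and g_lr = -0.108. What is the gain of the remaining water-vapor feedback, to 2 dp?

0.27

Amplification A = ΔT/ΔT₀ = 2.31/1.91 = 1.209.
Total gain g = 1 − 1/A = 1 − 1/1.209 = 0.1729.
Known gains sum to 0.111 − 0.0974 − 0.108 = -0.0944.
g_wv = 0.1729 + 0.0944 = 0.27.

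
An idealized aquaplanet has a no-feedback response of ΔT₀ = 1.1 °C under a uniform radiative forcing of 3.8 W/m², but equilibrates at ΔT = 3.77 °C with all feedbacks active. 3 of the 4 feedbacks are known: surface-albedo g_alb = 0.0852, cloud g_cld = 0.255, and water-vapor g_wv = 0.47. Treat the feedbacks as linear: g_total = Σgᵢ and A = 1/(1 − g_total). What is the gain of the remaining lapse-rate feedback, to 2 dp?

-0.10

Amplification A = ΔT/ΔT₀ = 3.77/1.1 = 3.427.
Total gain g = 1 − 1/A = 1 − 1/3.427 = 0.7082.
Known gains sum to 0.0852 + 0.255 + 0.47 = 0.8102.
g_lr = 0.7082 − 0.8102 = -0.10.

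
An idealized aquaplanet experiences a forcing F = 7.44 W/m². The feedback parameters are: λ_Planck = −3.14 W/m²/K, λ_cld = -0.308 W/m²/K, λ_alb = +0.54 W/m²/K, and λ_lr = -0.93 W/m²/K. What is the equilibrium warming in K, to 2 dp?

Net feedback parameter λ = (−3.14) + (-0.308) + (+0.54) + (-0.93) = -3.838 W/m²/K.
ΔT = −F/λ = −7.44/(-3.838) = 1.94 K.

1.94 K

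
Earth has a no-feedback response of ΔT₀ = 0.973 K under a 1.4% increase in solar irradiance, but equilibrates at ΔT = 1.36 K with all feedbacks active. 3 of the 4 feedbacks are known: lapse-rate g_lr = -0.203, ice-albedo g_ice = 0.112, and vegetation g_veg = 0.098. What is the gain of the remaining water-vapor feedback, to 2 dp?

Amplification A = ΔT/ΔT₀ = 1.36/0.973 = 1.398.
Total gain g = 1 − 1/A = 1 − 1/1.398 = 0.2847.
Known gains sum to -0.203 + 0.112 + 0.098 = 0.007.
g_wv = 0.2847 − 0.007 = 0.28.

0.28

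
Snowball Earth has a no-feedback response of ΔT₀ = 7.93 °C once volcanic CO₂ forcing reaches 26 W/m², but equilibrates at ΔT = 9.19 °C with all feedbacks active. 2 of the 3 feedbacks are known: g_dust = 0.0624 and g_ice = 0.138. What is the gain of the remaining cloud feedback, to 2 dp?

Amplification A = ΔT/ΔT₀ = 9.19/7.93 = 1.159.
Total gain g = 1 − 1/A = 1 − 1/1.159 = 0.1372.
Known gains sum to 0.0624 + 0.138 = 0.2004.
g_cld = 0.1372 − 0.2004 = -0.06.

-0.06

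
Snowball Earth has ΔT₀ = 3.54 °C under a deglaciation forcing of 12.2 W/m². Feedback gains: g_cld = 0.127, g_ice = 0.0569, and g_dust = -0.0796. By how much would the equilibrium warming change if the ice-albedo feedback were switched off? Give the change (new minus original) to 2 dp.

Original: g = 0.1043, ΔT = 3.54/(1−0.1043) = 3.9522 °C.
Without ice-albedo: g' = 0.0474, ΔT' = 3.54/(1−0.0474) = 3.7161 °C.
Change = 3.7161 − 3.9522 = -0.24 °C.

-0.24 °C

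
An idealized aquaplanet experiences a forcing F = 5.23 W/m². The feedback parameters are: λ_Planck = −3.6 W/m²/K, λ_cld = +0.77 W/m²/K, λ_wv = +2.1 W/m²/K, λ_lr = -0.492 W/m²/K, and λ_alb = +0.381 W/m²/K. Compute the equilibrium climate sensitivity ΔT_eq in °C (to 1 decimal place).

Net feedback parameter λ = (−3.6) + (+0.77) + (+2.1) + (-0.492) + (+0.381) = -0.841 W/m²/K.
ΔT = −F/λ = −5.23/(-0.841) = 6.2 °C.

6.2 °C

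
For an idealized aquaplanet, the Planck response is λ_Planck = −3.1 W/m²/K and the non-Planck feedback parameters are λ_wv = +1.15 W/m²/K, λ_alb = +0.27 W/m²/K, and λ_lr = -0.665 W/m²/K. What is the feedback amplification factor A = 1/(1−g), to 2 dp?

1.32

Convert to gains: g_wv = 1.15/3.1 = 0.371; g_alb = 0.27/3.1 = 0.0871; g_lr = -0.665/3.1 = -0.2145.
Total gain g = 0.2436.
A = 1/(1 − 0.2436) = 1.32.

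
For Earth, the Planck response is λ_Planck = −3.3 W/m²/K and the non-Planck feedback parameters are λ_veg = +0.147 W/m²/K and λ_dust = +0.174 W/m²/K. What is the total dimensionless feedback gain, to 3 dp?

0.097

Convert to gains: g_veg = 0.147/3.3 = 0.04455; g_dust = 0.174/3.3 = 0.05273.
Total gain g = 0.09728.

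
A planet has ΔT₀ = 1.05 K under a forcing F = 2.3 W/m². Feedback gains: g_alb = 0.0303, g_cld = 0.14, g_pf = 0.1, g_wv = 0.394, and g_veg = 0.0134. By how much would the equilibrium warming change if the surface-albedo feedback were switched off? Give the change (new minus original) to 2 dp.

Original: g = 0.6777, ΔT = 1.05/(1−0.6777) = 3.2578 K.
Without surface-albedo: g' = 0.6474, ΔT' = 1.05/(1−0.6474) = 2.9779 K.
Change = 2.9779 − 3.2578 = -0.28 K.

-0.28 K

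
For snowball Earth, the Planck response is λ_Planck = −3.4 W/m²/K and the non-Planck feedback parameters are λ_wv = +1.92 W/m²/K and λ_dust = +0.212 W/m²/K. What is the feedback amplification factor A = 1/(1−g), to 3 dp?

Convert to gains: g_wv = 1.92/3.4 = 0.5647; g_dust = 0.212/3.4 = 0.06235.
Total gain g = 0.62705.
A = 1/(1 − 0.62705) = 2.681.

2.681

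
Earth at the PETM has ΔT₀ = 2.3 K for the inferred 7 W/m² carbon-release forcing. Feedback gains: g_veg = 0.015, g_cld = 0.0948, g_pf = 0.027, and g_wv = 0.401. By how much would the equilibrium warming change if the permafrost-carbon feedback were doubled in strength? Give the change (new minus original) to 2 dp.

Original: g = 0.5378, ΔT = 2.3/(1−0.5378) = 4.9762 K.
With doubled permafrost-carbon: g' = 0.5648, ΔT' = 2.3/(1−0.5648) = 5.2849 K.
Change = 5.2849 − 4.9762 = 0.31 K.

0.31 K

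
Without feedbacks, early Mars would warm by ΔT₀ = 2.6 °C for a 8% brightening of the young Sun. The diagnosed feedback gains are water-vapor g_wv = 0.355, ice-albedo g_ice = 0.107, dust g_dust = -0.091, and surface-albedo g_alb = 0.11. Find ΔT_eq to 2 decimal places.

Total gain g = 0.355 + 0.107 − 0.091 + 0.11 = 0.481.
Amplification A = 1/(1 − 0.481) = 1.927.
ΔT = 2.6 × 1.927 = 5.01 °C.

5.01 °C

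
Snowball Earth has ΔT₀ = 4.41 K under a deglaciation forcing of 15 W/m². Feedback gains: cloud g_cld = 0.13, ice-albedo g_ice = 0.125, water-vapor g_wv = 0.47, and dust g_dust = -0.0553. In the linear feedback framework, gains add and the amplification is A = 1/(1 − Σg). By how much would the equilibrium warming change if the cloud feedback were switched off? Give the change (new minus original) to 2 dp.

-3.77 K

Original: g = 0.6697, ΔT = 4.41/(1−0.6697) = 13.3515 K.
Without cloud: g' = 0.5397, ΔT' = 4.41/(1−0.5397) = 9.5807 K.
Change = 9.5807 − 13.3515 = -3.77 K.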